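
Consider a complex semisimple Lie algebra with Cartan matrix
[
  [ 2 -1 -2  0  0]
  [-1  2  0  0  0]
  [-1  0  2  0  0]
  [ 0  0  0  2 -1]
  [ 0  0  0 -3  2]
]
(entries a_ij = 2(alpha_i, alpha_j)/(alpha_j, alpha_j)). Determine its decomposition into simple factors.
B_3 (so(7)) ⊕ G_2

The diagram associated to this matrix has two connected components: the simple roots {alpha_1, alpha_2, alpha_3} form a chain of 3 nodes with a double edge at one end; the terminal node there is the unique short simple root (B_3), and {alpha_4, alpha_5} form two nodes joined by a triple edge (G_2). A semisimple Lie algebra decomposes uniquely as the direct sum of simple ideals, one per connected component of its Dynkin diagram, so g ≅ B_3 ⊕ G_2 (dimension 21 + 14 = 35).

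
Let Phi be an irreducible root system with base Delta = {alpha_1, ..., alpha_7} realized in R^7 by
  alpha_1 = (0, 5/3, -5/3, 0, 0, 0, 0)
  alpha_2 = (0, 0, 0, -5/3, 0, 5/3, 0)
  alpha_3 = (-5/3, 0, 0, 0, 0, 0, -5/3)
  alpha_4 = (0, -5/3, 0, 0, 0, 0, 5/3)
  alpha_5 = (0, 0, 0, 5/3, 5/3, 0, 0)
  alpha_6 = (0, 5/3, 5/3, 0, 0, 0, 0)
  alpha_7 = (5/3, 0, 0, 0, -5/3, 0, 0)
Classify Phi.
Compute the Cartan integers a_ij = 2(alpha_i, alpha_j)/(alpha_j, alpha_j); the resulting 7x7 Cartan matrix is
[[2, 0, 0, -1, 0, 0, 0], [0, 2, 0, 0, -1, 0, 0], [0, 0, 2, -1, 0, 0, -1], [-1, 0, -1, 2, 0, -1, 0], [0, -1, 0, 0, 2, 0, -1], [0, 0, 0, -1, 0, 2, 0], [0, 0, -1, 0, -1, 0, 2]].
All simple roots have the same length, so the diagram is simply laced. The associated Dynkin diagram is a chain of 5 nodes with a fork of two nodes at one end (D_7), so the type is D_7 (the algebra so(14)).

type D_7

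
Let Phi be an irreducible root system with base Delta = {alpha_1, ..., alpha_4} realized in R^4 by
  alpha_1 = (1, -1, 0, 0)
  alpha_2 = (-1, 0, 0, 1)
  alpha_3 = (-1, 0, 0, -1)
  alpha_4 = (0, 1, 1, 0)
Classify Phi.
Compute the Cartan integers a_ij = 2(alpha_i, alpha_j)/(alpha_j, alpha_j); the resulting 4x4 Cartan matrix is
[[2, -1, -1, -1], [-1, 2, 0, 0], [-1, 0, 2, 0], [-1, 0, 0, 2]].
All simple roots have the same length, so the diagram is simply laced. The associated Dynkin diagram is a chain of 2 nodes with a fork of two nodes at one end (D_4), so the type is D_4 (the algebra so(8)).

D4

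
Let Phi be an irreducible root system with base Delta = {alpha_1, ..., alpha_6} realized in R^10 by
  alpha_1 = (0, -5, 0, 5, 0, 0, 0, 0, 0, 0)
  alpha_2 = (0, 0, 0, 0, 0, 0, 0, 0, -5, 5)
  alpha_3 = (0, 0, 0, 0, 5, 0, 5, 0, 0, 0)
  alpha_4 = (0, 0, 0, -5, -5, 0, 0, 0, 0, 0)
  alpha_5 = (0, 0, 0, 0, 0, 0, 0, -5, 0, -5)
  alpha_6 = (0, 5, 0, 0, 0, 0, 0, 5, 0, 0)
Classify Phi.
A6

Compute the Cartan integers a_ij = 2(alpha_i, alpha_j)/(alpha_j, alpha_j); the resulting 6x6 Cartan matrix is
[[2, 0, 0, -1, 0, -1], [0, 2, 0, 0, -1, 0], [0, 0, 2, -1, 0, 0], [-1, 0, -1, 2, 0, 0], [0, -1, 0, 0, 2, -1], [-1, 0, 0, 0, -1, 2]].
All simple roots have the same length, so the diagram is simply laced. The associated Dynkin diagram is a chain of 6 nodes with single edges (A_6), so the type is A_6 (the algebra sl(7)).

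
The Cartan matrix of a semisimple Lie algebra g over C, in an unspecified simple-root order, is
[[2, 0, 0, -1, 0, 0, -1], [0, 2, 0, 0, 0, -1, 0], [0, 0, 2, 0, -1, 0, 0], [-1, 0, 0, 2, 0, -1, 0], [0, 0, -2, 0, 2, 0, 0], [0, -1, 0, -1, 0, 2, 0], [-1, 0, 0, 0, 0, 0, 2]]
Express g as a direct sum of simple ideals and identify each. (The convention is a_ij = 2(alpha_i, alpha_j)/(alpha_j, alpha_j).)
The diagram associated to this matrix has two connected components: the simple roots {alpha_1, alpha_2, alpha_4, alpha_6, alpha_7} form a chain of 5 nodes with single edges (A_5), and {alpha_3, alpha_5} form a chain of 2 nodes with a double edge at one end; the terminal node there is the unique short simple root (B_2). A semisimple Lie algebra decomposes uniquely as the direct sum of simple ideals, one per connected component of its Dynkin diagram, so g ≅ A_5 ⊕ B_2 (dimension 35 + 10 = 45).

A_5 + B_2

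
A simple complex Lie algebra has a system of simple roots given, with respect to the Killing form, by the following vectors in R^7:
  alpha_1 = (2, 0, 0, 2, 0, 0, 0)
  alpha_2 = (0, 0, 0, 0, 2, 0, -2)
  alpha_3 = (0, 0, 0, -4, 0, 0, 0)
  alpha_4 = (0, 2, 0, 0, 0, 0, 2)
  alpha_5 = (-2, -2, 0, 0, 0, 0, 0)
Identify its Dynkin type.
C_5

Compute the Cartan integers a_ij = 2(alpha_i, alpha_j)/(alpha_j, alpha_j); the resulting 5x5 Cartan matrix is
[[2, 0, -1, 0, -1], [0, 2, 0, -1, 0], [-2, 0, 2, 0, 0], [0, -1, 0, 2, -1], [-1, 0, 0, -1, 2]].
The roots have two lengths (squared-length ratio 2:1); the short ones are alpha_{1,2,4,5}. The associated Dynkin diagram is a chain of 5 nodes with a double edge at one end; the terminal node there is the unique long simple root (C_5), so the type is C_5 (the algebra sp(10)).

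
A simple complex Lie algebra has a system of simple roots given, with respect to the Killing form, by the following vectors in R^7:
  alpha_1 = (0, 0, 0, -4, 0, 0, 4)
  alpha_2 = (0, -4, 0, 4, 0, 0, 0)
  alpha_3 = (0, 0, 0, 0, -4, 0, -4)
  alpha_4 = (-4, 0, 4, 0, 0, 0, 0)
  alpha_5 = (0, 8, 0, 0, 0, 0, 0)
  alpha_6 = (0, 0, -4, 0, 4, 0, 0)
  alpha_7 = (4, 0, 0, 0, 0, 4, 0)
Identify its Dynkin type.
C7

Compute the Cartan integers a_ij = 2(alpha_i, alpha_j)/(alpha_j, alpha_j); the resulting 7x7 Cartan matrix is
[[2, -1, -1, 0, 0, 0, 0], [-1, 2, 0, 0, -1, 0, 0], [-1, 0, 2, 0, 0, -1, 0], [0, 0, 0, 2, 0, -1, -1], [0, -2, 0, 0, 2, 0, 0], [0, 0, -1, -1, 0, 2, 0], [0, 0, 0, -1, 0, 0, 2]].
The roots have two lengths (squared-length ratio 2:1); the short ones are alpha_{1,2,3,4,6,7}. The associated Dynkin diagram is a chain of 7 nodes with a double edge at one end; the terminal node there is the unique long simple root (C_7), so the type is C_7 (the algebra sp(14)).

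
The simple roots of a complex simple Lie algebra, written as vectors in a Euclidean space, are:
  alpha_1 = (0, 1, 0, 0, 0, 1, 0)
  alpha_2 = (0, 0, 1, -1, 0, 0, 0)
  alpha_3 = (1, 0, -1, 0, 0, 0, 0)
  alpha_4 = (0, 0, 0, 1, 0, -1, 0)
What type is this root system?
A4

Compute the Cartan integers a_ij = 2(alpha_i, alpha_j)/(alpha_j, alpha_j); the resulting 4x4 Cartan matrix is
[[2, 0, 0, -1], [0, 2, -1, -1], [0, -1, 2, 0], [-1, -1, 0, 2]].
All simple roots have the same length, so the diagram is simply laced. The associated Dynkin diagram is a chain of 4 nodes with single edges (A_4), so the type is A_4 (the algebra sl(5)).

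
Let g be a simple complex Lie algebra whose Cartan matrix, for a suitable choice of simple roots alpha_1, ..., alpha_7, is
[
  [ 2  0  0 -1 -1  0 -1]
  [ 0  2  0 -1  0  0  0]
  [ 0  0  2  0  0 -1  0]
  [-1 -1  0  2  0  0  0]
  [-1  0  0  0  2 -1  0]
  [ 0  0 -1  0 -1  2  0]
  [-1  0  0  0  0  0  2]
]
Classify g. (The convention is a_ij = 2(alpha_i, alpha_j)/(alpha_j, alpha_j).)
The matrix has rank 7 with 2's on the diagonal. Reading the off-diagonal entries as Dynkin edges (a single edge where a_ij = a_ji = -1; a double or triple edge where a_ij * a_ji = 2 or 3), the diagram is a chain of 6 nodes with one extra node attached to the third node from one end (E_7). One simple-root ordering that puts it in standard form is (alpha_2, alpha_7, alpha_4, alpha_1, alpha_5, alpha_6, alpha_3). So the algebra is type E_7.

type E_7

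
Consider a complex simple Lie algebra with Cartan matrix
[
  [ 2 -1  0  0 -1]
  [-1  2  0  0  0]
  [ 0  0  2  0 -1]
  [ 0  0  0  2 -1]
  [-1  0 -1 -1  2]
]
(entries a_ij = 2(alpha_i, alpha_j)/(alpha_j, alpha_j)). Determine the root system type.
The matrix has rank 5 with 2's on the diagonal. Reading the off-diagonal entries as Dynkin edges (a single edge where a_ij = a_ji = -1; a double or triple edge where a_ij * a_ji = 2 or 3), the diagram is a chain of 3 nodes with a fork of two nodes at one end (D_5). One simple-root ordering that puts it in standard form is (alpha_2, alpha_1, alpha_5, alpha_4, alpha_3). So the algebra is type D_5, i.e. so(10).

type D_5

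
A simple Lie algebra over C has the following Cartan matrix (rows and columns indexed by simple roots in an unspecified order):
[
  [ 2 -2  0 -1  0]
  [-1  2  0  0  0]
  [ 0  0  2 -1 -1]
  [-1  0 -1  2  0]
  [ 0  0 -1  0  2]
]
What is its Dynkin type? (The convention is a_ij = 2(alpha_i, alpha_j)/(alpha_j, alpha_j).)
The matrix has rank 5 with 2's on the diagonal. Reading the off-diagonal entries as Dynkin edges (a single edge where a_ij = a_ji = -1; a double or triple edge where a_ij * a_ji = 2 or 3), the diagram is a chain of 5 nodes with a double edge at one end; the terminal node there is the unique short simple root (B_5). One simple-root ordering that puts it in standard form is (alpha_5, alpha_3, alpha_4, alpha_1, alpha_2). So the algebra is type B_5, i.e. so(11).

type B_5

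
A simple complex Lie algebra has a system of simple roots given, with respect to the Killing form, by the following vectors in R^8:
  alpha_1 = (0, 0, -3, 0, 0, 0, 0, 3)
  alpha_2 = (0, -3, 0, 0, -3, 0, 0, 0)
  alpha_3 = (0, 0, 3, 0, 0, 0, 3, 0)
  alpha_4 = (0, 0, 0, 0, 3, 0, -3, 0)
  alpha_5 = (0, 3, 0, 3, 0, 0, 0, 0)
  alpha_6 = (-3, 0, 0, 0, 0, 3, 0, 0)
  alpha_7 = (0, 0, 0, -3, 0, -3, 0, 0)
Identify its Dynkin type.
Compute the Cartan integers a_ij = 2(alpha_i, alpha_j)/(alpha_j, alpha_j); the resulting 7x7 Cartan matrix is
[[2, 0, -1, 0, 0, 0, 0], [0, 2, 0, -1, -1, 0, 0], [-1, 0, 2, -1, 0, 0, 0], [0, -1, -1, 2, 0, 0, 0], [0, -1, 0, 0, 2, 0, -1], [0, 0, 0, 0, 0, 2, -1], [0, 0, 0, 0, -1, -1, 2]].
All simple roots have the same length, so the diagram is simply laced. The associated Dynkin diagram is a chain of 7 nodes with single edges (A_7), so the type is A_7 (the algebra sl(8)).

A_7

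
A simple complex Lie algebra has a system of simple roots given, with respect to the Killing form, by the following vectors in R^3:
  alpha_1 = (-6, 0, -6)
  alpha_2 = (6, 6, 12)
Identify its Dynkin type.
Compute the Cartan integers a_ij = 2(alpha_i, alpha_j)/(alpha_j, alpha_j); the resulting 2x2 Cartan matrix is
[[2, -1], [-3, 2]].
The roots have two lengths (squared-length ratio 3:1); the short ones are alpha_{1}. The associated Dynkin diagram is two nodes joined by a triple edge (G_2), so the type is G_2.

G_2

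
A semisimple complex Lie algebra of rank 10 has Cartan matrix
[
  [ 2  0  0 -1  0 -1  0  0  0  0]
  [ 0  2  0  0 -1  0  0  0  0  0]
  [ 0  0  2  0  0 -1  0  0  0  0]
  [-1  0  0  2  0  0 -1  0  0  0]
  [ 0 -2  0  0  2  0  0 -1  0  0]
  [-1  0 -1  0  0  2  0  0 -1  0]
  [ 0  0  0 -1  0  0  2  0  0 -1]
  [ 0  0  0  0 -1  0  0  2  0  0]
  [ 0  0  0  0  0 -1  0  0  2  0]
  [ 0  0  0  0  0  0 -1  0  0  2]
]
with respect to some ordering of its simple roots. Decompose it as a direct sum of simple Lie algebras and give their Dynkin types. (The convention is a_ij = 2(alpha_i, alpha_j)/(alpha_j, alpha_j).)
The diagram associated to this matrix has two connected components: the simple roots {alpha_2, alpha_5, alpha_8} form a chain of 3 nodes with a double edge at one end; the terminal node there is the unique short simple root (B_3), and {alpha_1, alpha_3, alpha_4, alpha_6, alpha_7, alpha_9, alpha_10} form a chain of 5 nodes with a fork of two nodes at one end (D_7). A semisimple Lie algebra decomposes uniquely as the direct sum of simple ideals, one per connected component of its Dynkin diagram, so g ≅ B_3 ⊕ D_7 (dimension 21 + 91 = 112).

B_3 (so(7)) ⊕ D_7 (so(14))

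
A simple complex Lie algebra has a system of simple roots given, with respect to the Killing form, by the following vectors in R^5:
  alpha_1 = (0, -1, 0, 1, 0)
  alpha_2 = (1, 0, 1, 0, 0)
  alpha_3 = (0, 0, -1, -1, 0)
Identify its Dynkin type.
Compute the Cartan integers a_ij = 2(alpha_i, alpha_j)/(alpha_j, alpha_j); the resulting 3x3 Cartan matrix is
[[2, 0, -1], [0, 2, -1], [-1, -1, 2]].
All simple roots have the same length, so the diagram is simply laced. The associated Dynkin diagram is a chain of 3 nodes with single edges (A_3), so the type is A_3 (the algebra sl(4)).

type A_3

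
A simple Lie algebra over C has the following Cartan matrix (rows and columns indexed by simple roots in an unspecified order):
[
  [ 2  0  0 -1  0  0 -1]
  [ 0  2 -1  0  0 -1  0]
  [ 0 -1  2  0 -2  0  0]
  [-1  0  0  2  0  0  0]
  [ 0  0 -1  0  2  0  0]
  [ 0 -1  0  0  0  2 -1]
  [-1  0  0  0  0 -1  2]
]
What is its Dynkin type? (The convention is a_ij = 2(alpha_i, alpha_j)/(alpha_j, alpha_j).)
The matrix has rank 7 with 2's on the diagonal. Reading the off-diagonal entries as Dynkin edges (a single edge where a_ij = a_ji = -1; a double or triple edge where a_ij * a_ji = 2 or 3), the diagram is a chain of 7 nodes with a double edge at one end; the terminal node there is the unique short simple root (B_7). One simple-root ordering that puts it in standard form is (alpha_4, alpha_1, alpha_7, alpha_6, alpha_2, alpha_3, alpha_5). So the algebra is type B_7, i.e. so(15).

B_7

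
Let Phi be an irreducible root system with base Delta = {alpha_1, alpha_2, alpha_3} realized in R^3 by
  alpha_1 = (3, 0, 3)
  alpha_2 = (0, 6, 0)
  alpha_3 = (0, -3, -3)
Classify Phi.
C3

Compute the Cartan integers a_ij = 2(alpha_i, alpha_j)/(alpha_j, alpha_j); the resulting 3x3 Cartan matrix is
[[2, 0, -1], [0, 2, -2], [-1, -1, 2]].
The roots have two lengths (squared-length ratio 2:1); the short ones are alpha_{1,3}. The associated Dynkin diagram is a chain of 3 nodes with a double edge at one end; the terminal node there is the unique long simple root (C_3), so the type is C_3 (the algebra sp(6)).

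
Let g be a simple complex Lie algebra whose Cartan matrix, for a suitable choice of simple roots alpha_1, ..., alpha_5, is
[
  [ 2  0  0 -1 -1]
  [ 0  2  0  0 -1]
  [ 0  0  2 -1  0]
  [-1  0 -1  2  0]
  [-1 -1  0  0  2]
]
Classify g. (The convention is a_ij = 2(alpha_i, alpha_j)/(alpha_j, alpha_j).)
The matrix has rank 5 with 2's on the diagonal. Reading the off-diagonal entries as Dynkin edges (a single edge where a_ij = a_ji = -1; a double or triple edge where a_ij * a_ji = 2 or 3), the diagram is a chain of 5 nodes with single edges (A_5). One simple-root ordering that puts it in standard form is (alpha_2, alpha_5, alpha_1, alpha_4, alpha_3). So the algebra is type A_5, i.e. sl(6).

A5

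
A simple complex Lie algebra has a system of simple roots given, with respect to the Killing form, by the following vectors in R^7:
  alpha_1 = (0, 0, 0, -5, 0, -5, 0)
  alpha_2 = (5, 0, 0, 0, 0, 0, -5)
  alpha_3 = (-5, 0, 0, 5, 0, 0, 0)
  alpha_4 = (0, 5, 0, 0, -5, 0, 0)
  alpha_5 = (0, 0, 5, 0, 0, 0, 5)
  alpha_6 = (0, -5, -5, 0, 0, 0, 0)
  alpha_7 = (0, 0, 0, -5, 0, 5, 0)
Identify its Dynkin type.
type D_7

Compute the Cartan integers a_ij = 2(alpha_i, alpha_j)/(alpha_j, alpha_j); the resulting 7x7 Cartan matrix is
[[2, 0, -1, 0, 0, 0, 0], [0, 2, -1, 0, -1, 0, 0], [-1, -1, 2, 0, 0, 0, -1], [0, 0, 0, 2, 0, -1, 0], [0, -1, 0, 0, 2, -1, 0], [0, 0, 0, -1, -1, 2, 0], [0, 0, -1, 0, 0, 0, 2]].
All simple roots have the same length, so the diagram is simply laced. The associated Dynkin diagram is a chain of 5 nodes with a fork of two nodes at one end (D_7), so the type is D_7 (the algebra so(14)).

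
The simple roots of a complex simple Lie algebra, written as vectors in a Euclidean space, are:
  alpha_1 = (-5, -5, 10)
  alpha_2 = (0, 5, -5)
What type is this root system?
G_2

Compute the Cartan integers a_ij = 2(alpha_i, alpha_j)/(alpha_j, alpha_j); the resulting 2x2 Cartan matrix is
[[2, -3], [-1, 2]].
The roots have two lengths (squared-length ratio 3:1); the short ones are alpha_{2}. The associated Dynkin diagram is two nodes joined by a triple edge (G_2), so the type is G_2.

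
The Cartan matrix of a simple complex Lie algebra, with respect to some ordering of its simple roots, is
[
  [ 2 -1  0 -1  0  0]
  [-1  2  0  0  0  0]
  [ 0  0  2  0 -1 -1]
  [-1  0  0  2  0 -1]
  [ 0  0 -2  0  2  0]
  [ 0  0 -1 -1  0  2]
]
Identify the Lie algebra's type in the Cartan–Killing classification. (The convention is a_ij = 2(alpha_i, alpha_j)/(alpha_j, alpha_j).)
C_6

The matrix has rank 6 with 2's on the diagonal. Reading the off-diagonal entries as Dynkin edges (a single edge where a_ij = a_ji = -1; a double or triple edge where a_ij * a_ji = 2 or 3), the diagram is a chain of 6 nodes with a double edge at one end; the terminal node there is the unique long simple root (C_6). One simple-root ordering that puts it in standard form is (alpha_2, alpha_1, alpha_4, alpha_6, alpha_3, alpha_5). So the algebra is type C_6, i.e. sp(12).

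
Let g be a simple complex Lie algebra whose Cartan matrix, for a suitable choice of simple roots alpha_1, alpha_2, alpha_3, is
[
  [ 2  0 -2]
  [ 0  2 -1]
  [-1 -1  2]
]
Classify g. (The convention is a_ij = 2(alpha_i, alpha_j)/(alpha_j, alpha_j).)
The matrix has rank 3 with 2's on the diagonal. Reading the off-diagonal entries as Dynkin edges (a single edge where a_ij = a_ji = -1; a double or triple edge where a_ij * a_ji = 2 or 3), the diagram is a chain of 3 nodes with a double edge at one end; the terminal node there is the unique long simple root (C_3). One simple-root ordering that puts it in standard form is (alpha_2, alpha_3, alpha_1). So the algebra is type C_3, i.e. sp(6).

C_3 (sp(6))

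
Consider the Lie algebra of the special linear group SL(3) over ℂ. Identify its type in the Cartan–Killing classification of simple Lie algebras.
This is sl(3), which has dimension 3^2 - 1 = 8 and rank 3 - 1 = 2 (a Cartan subalgebra is the diagonal traceless matrices). In the classification of classical Lie algebras, the special linear algebra sl(n+1) has type A_n; here n = 2, so the Dynkin diagram is a chain of 2 nodes with single edges (A_2). Hence the type is A_2.

type A_2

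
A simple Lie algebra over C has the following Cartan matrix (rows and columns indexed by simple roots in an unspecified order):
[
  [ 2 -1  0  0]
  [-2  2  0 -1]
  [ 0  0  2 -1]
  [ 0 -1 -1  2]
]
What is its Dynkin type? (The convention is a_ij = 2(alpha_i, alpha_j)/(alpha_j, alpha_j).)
The matrix has rank 4 with 2's on the diagonal. Reading the off-diagonal entries as Dynkin edges (a single edge where a_ij = a_ji = -1; a double or triple edge where a_ij * a_ji = 2 or 3), the diagram is a chain of 4 nodes with a double edge at one end; the terminal node there is the unique short simple root (B_4). One simple-root ordering that puts it in standard form is (alpha_3, alpha_4, alpha_2, alpha_1). So the algebra is type B_4, i.e. so(9).

B_4 (so(9))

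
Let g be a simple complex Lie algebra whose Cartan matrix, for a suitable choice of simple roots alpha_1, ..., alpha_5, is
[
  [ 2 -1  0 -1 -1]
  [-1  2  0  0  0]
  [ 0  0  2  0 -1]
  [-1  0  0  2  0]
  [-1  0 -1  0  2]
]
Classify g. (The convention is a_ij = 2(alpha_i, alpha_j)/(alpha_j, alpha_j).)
The matrix has rank 5 with 2's on the diagonal. Reading the off-diagonal entries as Dynkin edges (a single edge where a_ij = a_ji = -1; a double or triple edge where a_ij * a_ji = 2 or 3), the diagram is a chain of 3 nodes with a fork of two nodes at one end (D_5). One simple-root ordering that puts it in standard form is (alpha_3, alpha_5, alpha_1, alpha_4, alpha_2). So the algebra is type D_5, i.e. so(10).

D5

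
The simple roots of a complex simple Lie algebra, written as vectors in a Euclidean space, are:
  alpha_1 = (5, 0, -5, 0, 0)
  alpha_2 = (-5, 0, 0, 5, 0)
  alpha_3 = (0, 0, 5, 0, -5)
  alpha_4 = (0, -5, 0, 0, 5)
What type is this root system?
Compute the Cartan integers a_ij = 2(alpha_i, alpha_j)/(alpha_j, alpha_j); the resulting 4x4 Cartan matrix is
[[2, -1, -1, 0], [-1, 2, 0, 0], [-1, 0, 2, -1], [0, 0, -1, 2]].
All simple roots have the same length, so the diagram is simply laced. The associated Dynkin diagram is a chain of 4 nodes with single edges (A_4), so the type is A_4 (the algebra sl(5)).

type A_4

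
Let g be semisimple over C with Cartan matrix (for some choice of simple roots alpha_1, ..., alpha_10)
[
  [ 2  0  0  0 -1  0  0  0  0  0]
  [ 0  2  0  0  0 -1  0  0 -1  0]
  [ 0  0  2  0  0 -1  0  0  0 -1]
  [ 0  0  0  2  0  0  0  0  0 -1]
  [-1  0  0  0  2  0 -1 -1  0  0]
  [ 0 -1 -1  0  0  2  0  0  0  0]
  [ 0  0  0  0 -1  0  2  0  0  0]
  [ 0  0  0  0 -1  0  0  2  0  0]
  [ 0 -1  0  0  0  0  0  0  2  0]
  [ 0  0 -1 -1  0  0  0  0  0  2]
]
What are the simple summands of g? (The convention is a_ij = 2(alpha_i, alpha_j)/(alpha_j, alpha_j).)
type A_6 ⊕ type D_4

The diagram associated to this matrix has two connected components: the simple roots {alpha_2, alpha_3, alpha_4, alpha_6, alpha_9, alpha_10} form a chain of 6 nodes with single edges (A_6), and {alpha_1, alpha_5, alpha_7, alpha_8} form a chain of 2 nodes with a fork of two nodes at one end (D_4). A semisimple Lie algebra decomposes uniquely as the direct sum of simple ideals, one per connected component of its Dynkin diagram, so g ≅ A_6 ⊕ D_4 (dimension 48 + 28 = 76).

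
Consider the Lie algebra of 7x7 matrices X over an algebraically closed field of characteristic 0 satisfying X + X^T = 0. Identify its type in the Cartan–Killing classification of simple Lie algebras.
type B_3

This is so(7) with 7 odd, which has dimension 7(7-1)/2 = 21 and rank (7-1)/2 = 3. In the classification of classical Lie algebras, the orthogonal algebra so(2n+1) in an odd number of variables has type B_n; here n = 3, so the Dynkin diagram is a chain of 3 nodes with a double edge at one end; the terminal node there is the unique short simple root (B_3). Hence the type is B_3.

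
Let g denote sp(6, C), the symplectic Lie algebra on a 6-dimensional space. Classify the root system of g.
C3

This is sp(6), which has dimension 6(6+1)/2 = 21 and rank 6/2 = 3. In the classification of classical Lie algebras, the symplectic algebra sp(2n) has type C_n; here n = 3, so the Dynkin diagram is a chain of 3 nodes with a double edge at one end; the terminal node there is the unique long simple root (C_3). Hence the type is C_3.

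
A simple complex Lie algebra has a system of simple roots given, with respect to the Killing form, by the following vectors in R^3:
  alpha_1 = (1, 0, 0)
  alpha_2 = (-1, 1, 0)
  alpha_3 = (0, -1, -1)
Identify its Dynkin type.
B_3

Compute the Cartan integers a_ij = 2(alpha_i, alpha_j)/(alpha_j, alpha_j); the resulting 3x3 Cartan matrix is
[[2, -1, 0], [-2, 2, -1], [0, -1, 2]].
The roots have two lengths (squared-length ratio 2:1); the short ones are alpha_{1}. The associated Dynkin diagram is a chain of 3 nodes with a double edge at one end; the terminal node there is the unique short simple root (B_3), so the type is B_3 (the algebra so(7)).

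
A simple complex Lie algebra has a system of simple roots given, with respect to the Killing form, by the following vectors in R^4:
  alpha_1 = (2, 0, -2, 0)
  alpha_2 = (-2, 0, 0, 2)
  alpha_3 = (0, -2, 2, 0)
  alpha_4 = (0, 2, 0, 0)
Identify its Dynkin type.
Compute the Cartan integers a_ij = 2(alpha_i, alpha_j)/(alpha_j, alpha_j); the resulting 4x4 Cartan matrix is
[[2, -1, -1, 0], [-1, 2, 0, 0], [-1, 0, 2, -2], [0, 0, -1, 2]].
The roots have two lengths (squared-length ratio 2:1); the short ones are alpha_{4}. The associated Dynkin diagram is a chain of 4 nodes with a double edge at one end; the terminal node there is the unique short simple root (B_4), so the type is B_4 (the algebra so(9)).

B4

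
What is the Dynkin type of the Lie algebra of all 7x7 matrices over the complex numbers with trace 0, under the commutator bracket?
A_6 (sl(7))

This is sl(7), which has dimension 7^2 - 1 = 48 and rank 7 - 1 = 6 (a Cartan subalgebra is the diagonal traceless matrices). In the classification of classical Lie algebras, the special linear algebra sl(n+1) has type A_n; here n = 6, so the Dynkin diagram is a chain of 6 nodes with single edges (A_6). Hence the type is A_6.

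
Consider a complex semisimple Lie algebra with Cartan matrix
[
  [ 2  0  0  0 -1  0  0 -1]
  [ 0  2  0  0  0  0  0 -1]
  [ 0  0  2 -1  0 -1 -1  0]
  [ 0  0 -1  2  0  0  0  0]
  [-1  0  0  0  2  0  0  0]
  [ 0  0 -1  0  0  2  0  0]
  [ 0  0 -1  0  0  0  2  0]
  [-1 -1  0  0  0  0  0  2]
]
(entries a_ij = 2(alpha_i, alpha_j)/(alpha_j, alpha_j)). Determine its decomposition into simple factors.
The diagram associated to this matrix has two connected components: the simple roots {alpha_1, alpha_2, alpha_5, alpha_8} form a chain of 4 nodes with single edges (A_4), and {alpha_3, alpha_4, alpha_6, alpha_7} form a chain of 2 nodes with a fork of two nodes at one end (D_4). A semisimple Lie algebra decomposes uniquely as the direct sum of simple ideals, one per connected component of its Dynkin diagram, so g ≅ A_4 ⊕ D_4 (dimension 24 + 28 = 52).

type A_4 ⊕ type D_4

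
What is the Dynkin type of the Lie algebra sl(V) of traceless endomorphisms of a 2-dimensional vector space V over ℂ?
This is sl(2), which has dimension 2^2 - 1 = 3 and rank 2 - 1 = 1 (a Cartan subalgebra is the diagonal traceless matrices). In the classification of classical Lie algebras, the special linear algebra sl(n+1) has type A_n; here n = 1, so the Dynkin diagram is a chain of 1 nodes with single edges (A_1). Hence the type is A_1.

A1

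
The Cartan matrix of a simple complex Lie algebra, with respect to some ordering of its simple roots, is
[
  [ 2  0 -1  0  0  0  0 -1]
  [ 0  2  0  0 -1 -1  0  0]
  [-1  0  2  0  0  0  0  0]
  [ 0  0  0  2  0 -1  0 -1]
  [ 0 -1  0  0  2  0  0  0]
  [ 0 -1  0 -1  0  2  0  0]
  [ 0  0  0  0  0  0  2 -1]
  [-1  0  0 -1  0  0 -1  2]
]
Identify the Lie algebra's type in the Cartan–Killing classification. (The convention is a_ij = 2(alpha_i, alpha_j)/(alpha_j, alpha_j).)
The matrix has rank 8 with 2's on the diagonal. Reading the off-diagonal entries as Dynkin edges (a single edge where a_ij = a_ji = -1; a double or triple edge where a_ij * a_ji = 2 or 3), the diagram is a chain of 7 nodes with one extra node attached to the third node from one end (E_8). One simple-root ordering that puts it in standard form is (alpha_3, alpha_7, alpha_1, alpha_8, alpha_4, alpha_6, alpha_2, alpha_5). So the algebra is type E_8.

E_8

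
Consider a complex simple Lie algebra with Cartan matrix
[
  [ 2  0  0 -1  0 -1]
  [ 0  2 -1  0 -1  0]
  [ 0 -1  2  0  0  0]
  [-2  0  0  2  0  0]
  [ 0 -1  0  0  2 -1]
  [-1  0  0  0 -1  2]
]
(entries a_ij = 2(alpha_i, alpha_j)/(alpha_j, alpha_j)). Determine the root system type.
C_6

The matrix has rank 6 with 2's on the diagonal. Reading the off-diagonal entries as Dynkin edges (a single edge where a_ij = a_ji = -1; a double or triple edge where a_ij * a_ji = 2 or 3), the diagram is a chain of 6 nodes with a double edge at one end; the terminal node there is the unique long simple root (C_6). One simple-root ordering that puts it in standard form is (alpha_3, alpha_2, alpha_5, alpha_6, alpha_1, alpha_4). So the algebra is type C_6, i.e. sp(12).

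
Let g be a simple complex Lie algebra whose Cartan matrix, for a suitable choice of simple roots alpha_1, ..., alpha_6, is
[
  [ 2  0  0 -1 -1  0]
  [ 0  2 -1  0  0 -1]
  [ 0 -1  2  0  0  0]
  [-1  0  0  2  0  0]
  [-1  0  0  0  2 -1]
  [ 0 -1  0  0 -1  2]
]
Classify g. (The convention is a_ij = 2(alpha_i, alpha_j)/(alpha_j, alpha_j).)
The matrix has rank 6 with 2's on the diagonal. Reading the off-diagonal entries as Dynkin edges (a single edge where a_ij = a_ji = -1; a double or triple edge where a_ij * a_ji = 2 or 3), the diagram is a chain of 6 nodes with single edges (A_6). One simple-root ordering that puts it in standard form is (alpha_4, alpha_1, alpha_5, alpha_6, alpha_2, alpha_3). So the algebra is type A_6, i.e. sl(7).

A6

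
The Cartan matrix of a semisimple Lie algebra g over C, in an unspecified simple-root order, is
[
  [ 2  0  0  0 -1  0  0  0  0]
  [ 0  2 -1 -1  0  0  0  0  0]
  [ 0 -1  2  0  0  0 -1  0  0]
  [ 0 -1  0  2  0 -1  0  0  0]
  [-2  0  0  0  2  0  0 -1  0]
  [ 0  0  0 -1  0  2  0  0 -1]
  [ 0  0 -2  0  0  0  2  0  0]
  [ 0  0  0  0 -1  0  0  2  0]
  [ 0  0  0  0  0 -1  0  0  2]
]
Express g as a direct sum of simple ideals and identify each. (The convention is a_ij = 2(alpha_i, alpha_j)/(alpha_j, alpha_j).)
type B_3 + type C_6

The diagram associated to this matrix has two connected components: the simple roots {alpha_1, alpha_5, alpha_8} form a chain of 3 nodes with a double edge at one end; the terminal node there is the unique short simple root (B_3), and {alpha_2, alpha_3, alpha_4, alpha_6, alpha_7, alpha_9} form a chain of 6 nodes with a double edge at one end; the terminal node there is the unique long simple root (C_6). A semisimple Lie algebra decomposes uniquely as the direct sum of simple ideals, one per connected component of its Dynkin diagram, so g ≅ B_3 ⊕ C_6 (dimension 21 + 78 = 99).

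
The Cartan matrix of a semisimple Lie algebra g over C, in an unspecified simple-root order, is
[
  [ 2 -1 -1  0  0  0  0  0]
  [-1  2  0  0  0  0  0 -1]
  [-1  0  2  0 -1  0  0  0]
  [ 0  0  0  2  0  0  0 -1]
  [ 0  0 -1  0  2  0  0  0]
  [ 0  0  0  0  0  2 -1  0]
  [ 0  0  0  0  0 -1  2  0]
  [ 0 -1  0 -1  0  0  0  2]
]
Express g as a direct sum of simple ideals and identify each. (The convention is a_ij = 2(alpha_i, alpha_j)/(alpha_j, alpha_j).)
The diagram associated to this matrix has two connected components: the simple roots {alpha_6, alpha_7} form a chain of 2 nodes with single edges (A_2), and {alpha_1, alpha_2, alpha_3, alpha_4, alpha_5, alpha_8} form a chain of 6 nodes with single edges (A_6). A semisimple Lie algebra decomposes uniquely as the direct sum of simple ideals, one per connected component of its Dynkin diagram, so g ≅ A_2 ⊕ A_6 (dimension 8 + 48 = 56).

A_2 ⊕ A_6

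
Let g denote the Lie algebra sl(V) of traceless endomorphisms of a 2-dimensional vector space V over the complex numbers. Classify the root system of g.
type A_1

This is sl(2), which has dimension 2^2 - 1 = 3 and rank 2 - 1 = 1 (a Cartan subalgebra is the diagonal traceless matrices). In the classification of classical Lie algebras, the special linear algebra sl(n+1) has type A_n; here n = 1, so the Dynkin diagram is a chain of 1 nodes with single edges (A_1). Hence the type is A_1.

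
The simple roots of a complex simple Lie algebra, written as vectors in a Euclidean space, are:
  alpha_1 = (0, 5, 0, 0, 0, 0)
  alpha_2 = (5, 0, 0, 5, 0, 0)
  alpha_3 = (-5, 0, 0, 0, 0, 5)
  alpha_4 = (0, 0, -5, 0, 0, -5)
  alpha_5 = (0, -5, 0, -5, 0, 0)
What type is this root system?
type B_5

Compute the Cartan integers a_ij = 2(alpha_i, alpha_j)/(alpha_j, alpha_j); the resulting 5x5 Cartan matrix is
[[2, 0, 0, 0, -1], [0, 2, -1, 0, -1], [0, -1, 2, -1, 0], [0, 0, -1, 2, 0], [-2, -1, 0, 0, 2]].
The roots have two lengths (squared-length ratio 2:1); the short ones are alpha_{1}. The associated Dynkin diagram is a chain of 5 nodes with a double edge at one end; the terminal node there is the unique short simple root (B_5), so the type is B_5 (the algebra so(11)).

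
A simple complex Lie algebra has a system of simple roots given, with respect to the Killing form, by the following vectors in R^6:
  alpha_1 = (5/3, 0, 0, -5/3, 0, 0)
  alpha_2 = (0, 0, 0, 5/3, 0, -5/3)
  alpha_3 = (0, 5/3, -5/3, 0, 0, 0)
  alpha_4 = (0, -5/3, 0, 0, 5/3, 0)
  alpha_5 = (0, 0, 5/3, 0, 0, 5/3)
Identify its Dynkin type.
type A_5

Compute the Cartan integers a_ij = 2(alpha_i, alpha_j)/(alpha_j, alpha_j); the resulting 5x5 Cartan matrix is
[[2, -1, 0, 0, 0], [-1, 2, 0, 0, -1], [0, 0, 2, -1, -1], [0, 0, -1, 2, 0], [0, -1, -1, 0, 2]].
All simple roots have the same length, so the diagram is simply laced. The associated Dynkin diagram is a chain of 5 nodes with single edges (A_5), so the type is A_5 (the algebra sl(6)).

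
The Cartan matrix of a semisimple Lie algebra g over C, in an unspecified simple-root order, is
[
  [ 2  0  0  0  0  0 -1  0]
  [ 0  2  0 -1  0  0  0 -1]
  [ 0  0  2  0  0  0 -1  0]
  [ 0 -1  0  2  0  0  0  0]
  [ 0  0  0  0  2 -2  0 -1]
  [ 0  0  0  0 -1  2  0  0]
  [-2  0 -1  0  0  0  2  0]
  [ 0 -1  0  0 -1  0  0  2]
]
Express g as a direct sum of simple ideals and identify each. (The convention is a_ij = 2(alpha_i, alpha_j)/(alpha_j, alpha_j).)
The diagram associated to this matrix has two connected components: the simple roots {alpha_1, alpha_3, alpha_7} form a chain of 3 nodes with a double edge at one end; the terminal node there is the unique short simple root (B_3), and {alpha_2, alpha_4, alpha_5, alpha_6, alpha_8} form a chain of 5 nodes with a double edge at one end; the terminal node there is the unique short simple root (B_5). A semisimple Lie algebra decomposes uniquely as the direct sum of simple ideals, one per connected component of its Dynkin diagram, so g ≅ B_3 ⊕ B_5 (dimension 21 + 55 = 76).

type B_3 + type B_5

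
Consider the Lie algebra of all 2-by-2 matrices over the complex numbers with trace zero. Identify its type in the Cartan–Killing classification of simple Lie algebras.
A1

This is sl(2), which has dimension 2^2 - 1 = 3 and rank 2 - 1 = 1 (a Cartan subalgebra is the diagonal traceless matrices). In the classification of classical Lie algebras, the special linear algebra sl(n+1) has type A_n; here n = 1, so the Dynkin diagram is a chain of 1 nodes with single edges (A_1). Hence the type is A_1.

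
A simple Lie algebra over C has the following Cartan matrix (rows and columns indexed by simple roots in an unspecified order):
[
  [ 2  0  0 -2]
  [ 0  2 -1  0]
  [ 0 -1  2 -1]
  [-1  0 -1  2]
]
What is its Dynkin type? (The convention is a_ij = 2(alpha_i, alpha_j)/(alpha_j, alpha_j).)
type C_4

The matrix has rank 4 with 2's on the diagonal. Reading the off-diagonal entries as Dynkin edges (a single edge where a_ij = a_ji = -1; a double or triple edge where a_ij * a_ji = 2 or 3), the diagram is a chain of 4 nodes with a double edge at one end; the terminal node there is the unique long simple root (C_4). One simple-root ordering that puts it in standard form is (alpha_2, alpha_3, alpha_4, alpha_1). So the algebra is type C_4, i.e. sp(8).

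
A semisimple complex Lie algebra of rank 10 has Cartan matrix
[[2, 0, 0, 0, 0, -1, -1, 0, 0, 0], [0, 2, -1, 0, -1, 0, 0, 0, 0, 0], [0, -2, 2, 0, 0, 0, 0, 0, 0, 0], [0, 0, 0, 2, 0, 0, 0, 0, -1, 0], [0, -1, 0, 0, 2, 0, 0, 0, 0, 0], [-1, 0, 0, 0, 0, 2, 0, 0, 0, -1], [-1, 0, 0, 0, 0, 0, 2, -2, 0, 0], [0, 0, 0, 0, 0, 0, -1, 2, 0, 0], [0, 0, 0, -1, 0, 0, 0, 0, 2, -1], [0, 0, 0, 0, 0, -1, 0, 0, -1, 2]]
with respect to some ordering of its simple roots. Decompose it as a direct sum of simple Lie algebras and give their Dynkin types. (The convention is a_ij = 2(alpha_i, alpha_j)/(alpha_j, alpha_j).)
The diagram associated to this matrix has two connected components: the simple roots {alpha_1, alpha_4, alpha_6, alpha_7, alpha_8, alpha_9, alpha_10} form a chain of 7 nodes with a double edge at one end; the terminal node there is the unique short simple root (B_7), and {alpha_2, alpha_3, alpha_5} form a chain of 3 nodes with a double edge at one end; the terminal node there is the unique long simple root (C_3). A semisimple Lie algebra decomposes uniquely as the direct sum of simple ideals, one per connected component of its Dynkin diagram, so g ≅ B_7 ⊕ C_3 (dimension 105 + 21 = 126).

B_7 (so(15)) + C_3 (sp(6))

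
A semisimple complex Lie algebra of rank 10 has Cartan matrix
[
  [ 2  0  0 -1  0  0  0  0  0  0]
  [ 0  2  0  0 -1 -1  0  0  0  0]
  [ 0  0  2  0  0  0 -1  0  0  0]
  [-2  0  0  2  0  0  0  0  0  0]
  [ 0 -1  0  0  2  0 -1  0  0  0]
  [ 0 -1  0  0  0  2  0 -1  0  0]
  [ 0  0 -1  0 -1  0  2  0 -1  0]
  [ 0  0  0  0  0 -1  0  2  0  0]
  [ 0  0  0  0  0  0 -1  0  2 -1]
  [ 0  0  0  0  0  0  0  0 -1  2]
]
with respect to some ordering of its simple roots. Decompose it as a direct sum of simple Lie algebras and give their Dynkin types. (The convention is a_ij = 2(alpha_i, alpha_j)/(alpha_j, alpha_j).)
B_2 (so(5)) ⊕ E_8

The diagram associated to this matrix has two connected components: the simple roots {alpha_1, alpha_4} form a chain of 2 nodes with a double edge at one end; the terminal node there is the unique short simple root (B_2), and {alpha_2, alpha_3, alpha_5, alpha_6, alpha_7, alpha_8, alpha_9, alpha_10} form a chain of 7 nodes with one extra node attached to the third node from one end (E_8). A semisimple Lie algebra decomposes uniquely as the direct sum of simple ideals, one per connected component of its Dynkin diagram, so g ≅ B_2 ⊕ E_8 (dimension 10 + 248 = 258).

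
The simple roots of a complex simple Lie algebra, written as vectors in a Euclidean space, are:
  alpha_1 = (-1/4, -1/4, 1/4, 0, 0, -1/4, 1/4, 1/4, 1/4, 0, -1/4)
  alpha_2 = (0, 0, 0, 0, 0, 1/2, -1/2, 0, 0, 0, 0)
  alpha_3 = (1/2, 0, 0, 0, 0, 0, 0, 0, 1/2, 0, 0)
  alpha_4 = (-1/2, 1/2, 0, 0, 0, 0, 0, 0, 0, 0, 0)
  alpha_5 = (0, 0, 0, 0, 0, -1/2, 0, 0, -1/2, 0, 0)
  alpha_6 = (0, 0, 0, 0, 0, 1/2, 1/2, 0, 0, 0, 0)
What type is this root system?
Compute the Cartan integers a_ij = 2(alpha_i, alpha_j)/(alpha_j, alpha_j); the resulting 6x6 Cartan matrix is
[[2, -1, 0, 0, 0, 0], [-1, 2, 0, 0, -1, 0], [0, 0, 2, -1, -1, 0], [0, 0, -1, 2, 0, 0], [0, -1, -1, 0, 2, -1], [0, 0, 0, 0, -1, 2]].
All simple roots have the same length, so the diagram is simply laced. The associated Dynkin diagram is a chain of 5 nodes with one extra node attached to the third node from one end (E_6), so the type is E_6.

E_6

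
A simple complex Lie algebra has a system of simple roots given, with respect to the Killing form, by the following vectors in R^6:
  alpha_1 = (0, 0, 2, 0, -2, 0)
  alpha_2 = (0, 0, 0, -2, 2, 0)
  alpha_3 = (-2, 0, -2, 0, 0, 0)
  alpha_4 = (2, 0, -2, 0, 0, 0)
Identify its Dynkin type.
Compute the Cartan integers a_ij = 2(alpha_i, alpha_j)/(alpha_j, alpha_j); the resulting 4x4 Cartan matrix is
[[2, -1, -1, -1], [-1, 2, 0, 0], [-1, 0, 2, 0], [-1, 0, 0, 2]].
All simple roots have the same length, so the diagram is simply laced. The associated Dynkin diagram is a chain of 2 nodes with a fork of two nodes at one end (D_4), so the type is D_4 (the algebra so(8)).

D_4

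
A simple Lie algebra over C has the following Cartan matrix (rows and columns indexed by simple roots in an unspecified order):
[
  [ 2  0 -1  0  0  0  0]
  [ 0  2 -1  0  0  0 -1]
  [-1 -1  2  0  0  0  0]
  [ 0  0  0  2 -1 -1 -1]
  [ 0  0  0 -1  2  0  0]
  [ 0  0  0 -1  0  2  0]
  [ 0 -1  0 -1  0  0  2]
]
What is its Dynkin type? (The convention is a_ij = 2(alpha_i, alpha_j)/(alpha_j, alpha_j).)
D_7 (so(14))

The matrix has rank 7 with 2's on the diagonal. Reading the off-diagonal entries as Dynkin edges (a single edge where a_ij = a_ji = -1; a double or triple edge where a_ij * a_ji = 2 or 3), the diagram is a chain of 5 nodes with a fork of two nodes at one end (D_7). One simple-root ordering that puts it in standard form is (alpha_1, alpha_3, alpha_2, alpha_7, alpha_4, alpha_5, alpha_6). So the algebra is type D_7, i.e. so(14).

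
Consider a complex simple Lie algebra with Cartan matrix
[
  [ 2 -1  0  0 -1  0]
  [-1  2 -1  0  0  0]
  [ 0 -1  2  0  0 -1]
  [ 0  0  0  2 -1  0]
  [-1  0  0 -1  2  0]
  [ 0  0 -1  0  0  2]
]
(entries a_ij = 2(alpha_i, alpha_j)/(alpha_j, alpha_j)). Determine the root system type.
A_6 (sl(7))

The matrix has rank 6 with 2's on the diagonal. Reading the off-diagonal entries as Dynkin edges (a single edge where a_ij = a_ji = -1; a double or triple edge where a_ij * a_ji = 2 or 3), the diagram is a chain of 6 nodes with single edges (A_6). One simple-root ordering that puts it in standard form is (alpha_4, alpha_5, alpha_1, alpha_2, alpha_3, alpha_6). So the algebra is type A_6, i.e. sl(7).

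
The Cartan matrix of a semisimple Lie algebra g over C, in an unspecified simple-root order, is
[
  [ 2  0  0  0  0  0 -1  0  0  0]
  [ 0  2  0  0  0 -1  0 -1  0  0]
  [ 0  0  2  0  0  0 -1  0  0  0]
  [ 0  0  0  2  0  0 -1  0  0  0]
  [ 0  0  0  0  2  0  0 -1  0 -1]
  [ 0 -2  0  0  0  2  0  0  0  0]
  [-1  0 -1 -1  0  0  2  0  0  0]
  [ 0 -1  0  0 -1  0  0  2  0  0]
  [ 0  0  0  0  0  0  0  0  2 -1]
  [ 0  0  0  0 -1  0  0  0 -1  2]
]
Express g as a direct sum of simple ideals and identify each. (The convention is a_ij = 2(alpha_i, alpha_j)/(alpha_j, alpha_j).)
The diagram associated to this matrix has two connected components: the simple roots {alpha_2, alpha_5, alpha_6, alpha_8, alpha_9, alpha_10} form a chain of 6 nodes with a double edge at one end; the terminal node there is the unique long simple root (C_6), and {alpha_1, alpha_3, alpha_4, alpha_7} form a chain of 2 nodes with a fork of two nodes at one end (D_4). A semisimple Lie algebra decomposes uniquely as the direct sum of simple ideals, one per connected component of its Dynkin diagram, so g ≅ C_6 ⊕ D_4 (dimension 78 + 28 = 106).

C6 + D4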